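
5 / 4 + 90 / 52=155 / 52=2.98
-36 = -36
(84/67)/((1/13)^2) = 14196/67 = 211.88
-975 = -975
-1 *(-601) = 601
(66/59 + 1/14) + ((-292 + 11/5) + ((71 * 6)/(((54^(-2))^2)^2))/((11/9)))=1144859622667628749571/45430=25200519979476749.94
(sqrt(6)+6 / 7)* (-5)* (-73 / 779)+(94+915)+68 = 365* sqrt(6) / 779+5875071 / 5453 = 1078.55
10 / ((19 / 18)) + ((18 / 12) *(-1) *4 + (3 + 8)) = 275 / 19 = 14.47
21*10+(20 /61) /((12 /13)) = 38495 /183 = 210.36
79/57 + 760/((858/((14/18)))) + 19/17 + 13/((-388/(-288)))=1553488282/120968991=12.84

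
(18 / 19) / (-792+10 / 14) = -126 / 105241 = -0.00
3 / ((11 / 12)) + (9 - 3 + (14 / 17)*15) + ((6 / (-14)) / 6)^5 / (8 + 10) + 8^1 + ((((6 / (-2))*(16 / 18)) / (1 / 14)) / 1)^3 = -282434999328049 / 5430946752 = -52004.74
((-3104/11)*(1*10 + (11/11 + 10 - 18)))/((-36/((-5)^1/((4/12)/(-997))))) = 3868360/11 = 351669.09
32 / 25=1.28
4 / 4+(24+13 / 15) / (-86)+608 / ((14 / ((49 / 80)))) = 35231 / 1290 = 27.31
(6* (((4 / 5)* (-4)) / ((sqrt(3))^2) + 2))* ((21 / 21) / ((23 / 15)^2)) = 1260 / 529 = 2.38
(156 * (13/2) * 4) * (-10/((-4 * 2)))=5070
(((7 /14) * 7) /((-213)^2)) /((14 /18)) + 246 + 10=2580993 /10082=256.00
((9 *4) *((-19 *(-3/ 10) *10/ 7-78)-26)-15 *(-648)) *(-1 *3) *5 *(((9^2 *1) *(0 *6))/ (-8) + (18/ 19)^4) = -69101501760/ 912247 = -75748.68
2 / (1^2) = 2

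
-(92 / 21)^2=-19.19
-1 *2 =-2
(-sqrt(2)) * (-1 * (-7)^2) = 49 * sqrt(2) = 69.30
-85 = -85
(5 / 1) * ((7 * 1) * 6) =210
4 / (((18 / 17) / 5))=170 / 9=18.89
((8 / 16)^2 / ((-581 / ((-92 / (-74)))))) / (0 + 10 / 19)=-437 / 429940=-0.00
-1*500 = -500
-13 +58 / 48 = -283 / 24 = -11.79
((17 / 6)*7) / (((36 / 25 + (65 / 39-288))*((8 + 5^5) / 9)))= -26775 / 133885622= -0.00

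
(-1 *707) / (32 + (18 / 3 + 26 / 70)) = -24745 / 1343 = -18.43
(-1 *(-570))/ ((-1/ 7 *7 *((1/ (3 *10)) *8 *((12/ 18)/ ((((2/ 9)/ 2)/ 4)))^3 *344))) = -475/ 1056768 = -0.00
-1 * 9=-9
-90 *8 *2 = -1440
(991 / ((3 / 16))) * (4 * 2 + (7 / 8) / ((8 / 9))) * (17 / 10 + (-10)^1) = -9459095 / 24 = -394128.96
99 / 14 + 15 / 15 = 8.07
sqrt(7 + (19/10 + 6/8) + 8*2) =3*sqrt(285)/10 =5.06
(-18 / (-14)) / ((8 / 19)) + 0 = 171 / 56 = 3.05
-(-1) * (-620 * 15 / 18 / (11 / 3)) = -1550 / 11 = -140.91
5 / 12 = 0.42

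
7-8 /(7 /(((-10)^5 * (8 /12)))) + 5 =1600252 /21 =76202.48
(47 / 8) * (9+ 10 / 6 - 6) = 329 / 12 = 27.42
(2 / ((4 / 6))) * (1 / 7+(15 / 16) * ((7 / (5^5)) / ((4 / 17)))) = 127497 / 280000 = 0.46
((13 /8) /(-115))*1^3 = -0.01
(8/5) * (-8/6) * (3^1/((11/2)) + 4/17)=-4672/2805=-1.67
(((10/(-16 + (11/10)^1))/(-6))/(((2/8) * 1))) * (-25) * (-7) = 35000/447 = 78.30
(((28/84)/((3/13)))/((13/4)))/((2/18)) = 4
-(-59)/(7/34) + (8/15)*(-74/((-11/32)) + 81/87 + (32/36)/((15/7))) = 1818231874/4521825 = 402.10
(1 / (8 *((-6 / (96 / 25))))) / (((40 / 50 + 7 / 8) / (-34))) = 1.62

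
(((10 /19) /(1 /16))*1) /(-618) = -80 /5871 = -0.01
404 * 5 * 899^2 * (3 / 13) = 4897698060 / 13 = 376746004.62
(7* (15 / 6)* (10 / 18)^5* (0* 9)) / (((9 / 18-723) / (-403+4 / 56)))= 0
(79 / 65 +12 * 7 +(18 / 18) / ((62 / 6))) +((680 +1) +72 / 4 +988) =3571209 / 2015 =1772.31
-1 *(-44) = 44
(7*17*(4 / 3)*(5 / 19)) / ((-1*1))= -2380 / 57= -41.75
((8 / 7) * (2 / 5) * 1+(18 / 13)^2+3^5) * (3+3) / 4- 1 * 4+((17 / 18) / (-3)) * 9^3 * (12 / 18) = 2496857 / 11830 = 211.06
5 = 5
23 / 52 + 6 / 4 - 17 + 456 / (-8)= -3747 / 52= -72.06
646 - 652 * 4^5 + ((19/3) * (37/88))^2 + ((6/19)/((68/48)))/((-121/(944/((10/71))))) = -75077696460209/112559040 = -667007.26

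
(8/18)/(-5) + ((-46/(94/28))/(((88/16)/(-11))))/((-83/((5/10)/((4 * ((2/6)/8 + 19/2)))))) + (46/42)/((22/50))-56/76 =97576752337/58812314715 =1.66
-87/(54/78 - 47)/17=1131/10234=0.11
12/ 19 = 0.63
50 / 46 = 25 / 23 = 1.09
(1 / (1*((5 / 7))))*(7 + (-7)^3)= -2352 / 5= -470.40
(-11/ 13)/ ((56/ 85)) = -935/ 728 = -1.28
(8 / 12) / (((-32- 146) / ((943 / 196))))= -943 / 52332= -0.02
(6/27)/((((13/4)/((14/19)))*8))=14/2223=0.01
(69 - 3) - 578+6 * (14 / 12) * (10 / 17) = -8634 / 17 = -507.88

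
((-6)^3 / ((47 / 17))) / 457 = -3672 / 21479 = -0.17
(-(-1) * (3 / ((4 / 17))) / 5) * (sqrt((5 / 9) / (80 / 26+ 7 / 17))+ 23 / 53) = 17 * sqrt(851955) / 15420+ 1173 / 1060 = 2.12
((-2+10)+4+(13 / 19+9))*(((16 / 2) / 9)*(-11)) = -36256 / 171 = -212.02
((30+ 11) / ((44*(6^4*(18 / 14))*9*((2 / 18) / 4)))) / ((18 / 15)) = 1435 / 769824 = 0.00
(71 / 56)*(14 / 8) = 71 / 32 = 2.22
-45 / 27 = -5 / 3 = -1.67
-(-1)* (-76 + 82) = 6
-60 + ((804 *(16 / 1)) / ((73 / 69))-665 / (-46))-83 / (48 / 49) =969429131 / 80592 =12028.85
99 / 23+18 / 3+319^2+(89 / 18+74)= 42166003 / 414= 101850.25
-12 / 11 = -1.09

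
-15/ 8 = -1.88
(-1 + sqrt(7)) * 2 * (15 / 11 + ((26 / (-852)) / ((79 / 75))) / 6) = -1006045 / 370194 + 1006045 * sqrt(7) / 370194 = 4.47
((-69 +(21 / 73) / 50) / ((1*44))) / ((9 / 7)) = -195867 / 160600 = -1.22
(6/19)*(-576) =-3456/19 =-181.89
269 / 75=3.59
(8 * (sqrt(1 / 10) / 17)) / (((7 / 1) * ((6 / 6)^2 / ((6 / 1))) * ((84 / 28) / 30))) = 48 * sqrt(10) / 119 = 1.28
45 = 45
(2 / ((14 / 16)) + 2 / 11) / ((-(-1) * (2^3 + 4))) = 95 / 462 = 0.21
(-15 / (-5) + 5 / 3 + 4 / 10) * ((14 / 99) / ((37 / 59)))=62776 / 54945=1.14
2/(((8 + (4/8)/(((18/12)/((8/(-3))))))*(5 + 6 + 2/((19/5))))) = 57/2336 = 0.02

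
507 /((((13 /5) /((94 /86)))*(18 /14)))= 21385 /129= 165.78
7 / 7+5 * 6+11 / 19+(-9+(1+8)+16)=904 / 19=47.58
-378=-378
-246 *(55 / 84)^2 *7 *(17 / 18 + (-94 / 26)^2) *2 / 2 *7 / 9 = -5287805875 / 657072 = -8047.53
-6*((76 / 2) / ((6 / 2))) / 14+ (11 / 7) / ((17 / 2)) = -624 / 119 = -5.24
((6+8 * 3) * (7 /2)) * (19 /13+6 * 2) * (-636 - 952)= -29179500 /13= -2244576.92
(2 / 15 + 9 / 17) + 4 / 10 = 271 / 255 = 1.06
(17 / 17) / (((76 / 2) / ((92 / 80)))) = 23 / 760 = 0.03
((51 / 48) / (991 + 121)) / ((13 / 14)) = 119 / 115648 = 0.00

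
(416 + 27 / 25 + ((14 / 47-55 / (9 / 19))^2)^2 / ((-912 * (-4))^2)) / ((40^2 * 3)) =4586522016351280277353 / 51127243061432647680000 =0.09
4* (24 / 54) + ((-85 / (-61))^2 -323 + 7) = -10457963 / 33489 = -312.28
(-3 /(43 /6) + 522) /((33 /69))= 515844 /473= 1090.58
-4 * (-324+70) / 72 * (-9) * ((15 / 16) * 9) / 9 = -1905 / 16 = -119.06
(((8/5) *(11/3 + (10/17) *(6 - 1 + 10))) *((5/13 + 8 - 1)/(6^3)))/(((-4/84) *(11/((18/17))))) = -21952/15895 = -1.38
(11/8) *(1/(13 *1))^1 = 11/104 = 0.11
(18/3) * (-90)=-540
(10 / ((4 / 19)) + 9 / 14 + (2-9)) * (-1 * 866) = -249408 / 7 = -35629.71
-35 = -35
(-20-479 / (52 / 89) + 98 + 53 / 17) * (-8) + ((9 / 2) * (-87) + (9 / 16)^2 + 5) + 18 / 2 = 313006189 / 56576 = 5532.49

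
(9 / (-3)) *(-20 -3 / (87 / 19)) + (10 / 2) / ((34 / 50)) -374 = -150208 / 493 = -304.68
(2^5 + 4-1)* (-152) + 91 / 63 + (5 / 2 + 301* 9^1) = -46927 / 18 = -2607.06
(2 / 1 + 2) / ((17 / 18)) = 72 / 17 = 4.24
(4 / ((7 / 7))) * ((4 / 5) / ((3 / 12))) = 12.80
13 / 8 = 1.62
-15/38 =-0.39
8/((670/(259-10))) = 996/335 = 2.97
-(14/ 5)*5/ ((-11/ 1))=14/ 11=1.27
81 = 81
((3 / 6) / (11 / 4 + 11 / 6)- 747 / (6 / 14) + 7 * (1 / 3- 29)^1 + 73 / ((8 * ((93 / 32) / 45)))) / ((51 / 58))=-534678626 / 260865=-2049.64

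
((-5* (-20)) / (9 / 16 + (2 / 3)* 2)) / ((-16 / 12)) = -3600 / 91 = -39.56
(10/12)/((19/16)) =40/57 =0.70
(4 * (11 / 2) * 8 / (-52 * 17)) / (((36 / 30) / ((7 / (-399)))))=110 / 37791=0.00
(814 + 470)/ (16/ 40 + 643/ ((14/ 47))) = 89880/ 151133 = 0.59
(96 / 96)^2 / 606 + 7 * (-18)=-76355 / 606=-126.00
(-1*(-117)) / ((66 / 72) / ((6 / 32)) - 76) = -1053 / 640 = -1.65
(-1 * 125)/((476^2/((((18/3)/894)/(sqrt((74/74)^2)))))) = -0.00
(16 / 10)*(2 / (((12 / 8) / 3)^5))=512 / 5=102.40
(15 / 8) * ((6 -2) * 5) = 75 / 2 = 37.50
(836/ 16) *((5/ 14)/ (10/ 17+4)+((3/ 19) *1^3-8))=-1772023/ 4368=-405.68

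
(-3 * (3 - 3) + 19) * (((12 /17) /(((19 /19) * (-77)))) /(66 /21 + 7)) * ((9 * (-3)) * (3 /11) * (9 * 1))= 166212 /146047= 1.14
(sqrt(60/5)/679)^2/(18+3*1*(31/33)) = 0.00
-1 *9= -9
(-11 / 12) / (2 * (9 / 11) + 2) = -0.25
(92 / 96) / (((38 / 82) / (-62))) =-29233 / 228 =-128.21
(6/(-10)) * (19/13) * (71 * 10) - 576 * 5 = -45534/13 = -3502.62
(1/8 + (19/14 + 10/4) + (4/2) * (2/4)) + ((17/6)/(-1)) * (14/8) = 1/42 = 0.02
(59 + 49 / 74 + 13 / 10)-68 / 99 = 1103942 / 18315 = 60.28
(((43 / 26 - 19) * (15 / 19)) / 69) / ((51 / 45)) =-33825 / 193154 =-0.18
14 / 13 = 1.08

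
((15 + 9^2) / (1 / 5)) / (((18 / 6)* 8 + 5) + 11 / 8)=1280 / 81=15.80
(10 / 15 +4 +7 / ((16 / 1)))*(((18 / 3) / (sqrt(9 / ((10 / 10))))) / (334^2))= 245 / 2677344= 0.00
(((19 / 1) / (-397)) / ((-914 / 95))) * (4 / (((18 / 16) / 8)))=231040 / 1632861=0.14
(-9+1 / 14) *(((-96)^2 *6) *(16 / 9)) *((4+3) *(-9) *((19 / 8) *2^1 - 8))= -179712000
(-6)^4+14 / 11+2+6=14358 / 11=1305.27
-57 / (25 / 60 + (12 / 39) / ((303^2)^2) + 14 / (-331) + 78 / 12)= -8.29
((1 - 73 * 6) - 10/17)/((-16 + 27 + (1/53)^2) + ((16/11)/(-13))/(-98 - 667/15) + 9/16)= -102170810883856/2699950591527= -37.84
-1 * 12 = -12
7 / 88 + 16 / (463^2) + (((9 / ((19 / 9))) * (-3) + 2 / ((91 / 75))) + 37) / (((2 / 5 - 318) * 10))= 925557330393 / 12948818818936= 0.07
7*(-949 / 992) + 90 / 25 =-15359 / 4960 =-3.10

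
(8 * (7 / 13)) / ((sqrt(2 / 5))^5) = 175 * sqrt(10) / 13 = 42.57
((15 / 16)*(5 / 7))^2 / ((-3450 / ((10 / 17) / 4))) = -375 / 19618816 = -0.00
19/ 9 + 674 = 6085/ 9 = 676.11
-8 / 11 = -0.73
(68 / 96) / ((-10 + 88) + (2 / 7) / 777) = 30821 / 3393952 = 0.01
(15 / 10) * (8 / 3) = 4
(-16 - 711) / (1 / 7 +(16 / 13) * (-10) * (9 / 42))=66157 / 227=291.44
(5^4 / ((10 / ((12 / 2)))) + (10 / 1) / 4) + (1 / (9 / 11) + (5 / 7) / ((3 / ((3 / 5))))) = 47737 / 126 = 378.87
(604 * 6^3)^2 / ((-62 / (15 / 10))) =-12765641472 / 31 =-411794886.19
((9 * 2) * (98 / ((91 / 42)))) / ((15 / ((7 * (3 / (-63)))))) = -1176 / 65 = -18.09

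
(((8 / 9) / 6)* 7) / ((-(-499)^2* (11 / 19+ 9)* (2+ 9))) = -38 / 961392861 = -0.00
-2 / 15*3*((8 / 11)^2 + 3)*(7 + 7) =-11956 / 605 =-19.76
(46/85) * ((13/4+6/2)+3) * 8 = 3404/85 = 40.05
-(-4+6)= -2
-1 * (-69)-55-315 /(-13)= 497 /13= 38.23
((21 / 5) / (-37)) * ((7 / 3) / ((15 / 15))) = -49 / 185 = -0.26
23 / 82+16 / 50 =1231 / 2050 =0.60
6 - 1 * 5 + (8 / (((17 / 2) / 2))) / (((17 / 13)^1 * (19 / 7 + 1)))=401 / 289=1.39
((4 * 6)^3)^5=504857282956046106624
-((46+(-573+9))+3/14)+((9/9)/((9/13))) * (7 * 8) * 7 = 136585/126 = 1084.01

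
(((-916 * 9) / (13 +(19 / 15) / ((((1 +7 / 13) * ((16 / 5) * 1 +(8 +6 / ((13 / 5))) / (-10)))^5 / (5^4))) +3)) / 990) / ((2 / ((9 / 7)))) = -352853773642017792 / 1180677961412536895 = -0.30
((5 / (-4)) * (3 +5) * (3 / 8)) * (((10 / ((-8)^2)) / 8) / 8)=-75 / 8192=-0.01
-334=-334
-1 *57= -57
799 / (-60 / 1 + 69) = 799 / 9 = 88.78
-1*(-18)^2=-324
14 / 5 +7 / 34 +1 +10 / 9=7829 / 1530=5.12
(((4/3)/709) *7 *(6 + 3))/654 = 14/77281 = 0.00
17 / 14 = 1.21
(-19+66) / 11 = 47 / 11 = 4.27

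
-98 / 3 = -32.67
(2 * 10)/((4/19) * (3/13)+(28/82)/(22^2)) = 49014680/120793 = 405.77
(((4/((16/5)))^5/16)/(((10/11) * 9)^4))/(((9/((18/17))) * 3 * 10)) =14641/87716265984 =0.00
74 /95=0.78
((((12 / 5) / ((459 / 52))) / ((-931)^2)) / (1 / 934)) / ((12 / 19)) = 0.00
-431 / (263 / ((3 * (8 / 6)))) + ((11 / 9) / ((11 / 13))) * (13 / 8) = -79681 / 18936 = -4.21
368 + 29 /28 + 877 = 34889 /28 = 1246.04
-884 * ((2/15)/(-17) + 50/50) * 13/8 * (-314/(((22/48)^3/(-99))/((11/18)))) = -1406036736/5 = -281207347.20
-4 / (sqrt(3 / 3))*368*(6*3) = -26496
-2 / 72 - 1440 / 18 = -2881 / 36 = -80.03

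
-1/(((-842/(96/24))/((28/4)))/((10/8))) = 35/842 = 0.04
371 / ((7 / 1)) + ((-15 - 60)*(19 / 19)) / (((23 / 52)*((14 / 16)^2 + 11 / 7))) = -156969 / 8027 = -19.56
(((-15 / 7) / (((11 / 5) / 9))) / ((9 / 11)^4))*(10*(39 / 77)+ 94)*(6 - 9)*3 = 23074700 / 1323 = 17441.19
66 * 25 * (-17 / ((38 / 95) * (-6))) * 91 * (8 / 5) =1701700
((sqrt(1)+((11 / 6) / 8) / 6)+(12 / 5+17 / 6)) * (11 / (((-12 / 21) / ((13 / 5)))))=-9040031 / 28800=-313.89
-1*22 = -22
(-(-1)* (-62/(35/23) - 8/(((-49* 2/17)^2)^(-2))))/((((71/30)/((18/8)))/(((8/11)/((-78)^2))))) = -77836228278/77166972883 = -1.01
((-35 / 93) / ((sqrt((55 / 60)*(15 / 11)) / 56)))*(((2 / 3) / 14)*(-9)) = 112*sqrt(5) / 31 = 8.08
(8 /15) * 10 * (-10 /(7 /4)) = -640 /21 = -30.48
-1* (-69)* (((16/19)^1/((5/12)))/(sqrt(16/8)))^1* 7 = 690.26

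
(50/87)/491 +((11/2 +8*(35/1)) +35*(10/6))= 9791719/28478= 343.83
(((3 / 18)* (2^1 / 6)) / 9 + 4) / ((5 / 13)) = 8437 / 810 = 10.42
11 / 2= 5.50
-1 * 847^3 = -607645423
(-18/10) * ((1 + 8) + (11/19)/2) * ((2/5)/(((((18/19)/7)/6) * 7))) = -42.36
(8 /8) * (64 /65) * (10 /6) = 64 /39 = 1.64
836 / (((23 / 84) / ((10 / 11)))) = 63840 / 23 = 2775.65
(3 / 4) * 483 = 1449 / 4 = 362.25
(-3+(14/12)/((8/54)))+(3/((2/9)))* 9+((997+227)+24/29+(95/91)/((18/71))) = 257521721/190008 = 1355.32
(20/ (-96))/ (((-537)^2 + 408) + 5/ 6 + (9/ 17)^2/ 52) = -18785/ 26038520162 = -0.00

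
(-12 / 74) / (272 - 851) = 2 / 7141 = 0.00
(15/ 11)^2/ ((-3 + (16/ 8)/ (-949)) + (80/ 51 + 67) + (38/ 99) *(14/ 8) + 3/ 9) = 65338650/ 2339170141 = 0.03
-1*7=-7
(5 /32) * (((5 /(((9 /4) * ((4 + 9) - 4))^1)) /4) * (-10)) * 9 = -125 /144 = -0.87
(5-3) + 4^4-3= 255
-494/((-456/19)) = 247/12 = 20.58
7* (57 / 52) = 399 / 52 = 7.67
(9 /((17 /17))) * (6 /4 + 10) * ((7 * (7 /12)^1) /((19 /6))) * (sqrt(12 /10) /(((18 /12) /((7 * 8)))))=94668 * sqrt(30) /95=5458.08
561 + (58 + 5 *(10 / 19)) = 11811 / 19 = 621.63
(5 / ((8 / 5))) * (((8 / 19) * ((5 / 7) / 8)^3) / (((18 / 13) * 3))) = 40625 / 180182016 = 0.00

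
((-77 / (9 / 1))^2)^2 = 35153041 / 6561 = 5357.88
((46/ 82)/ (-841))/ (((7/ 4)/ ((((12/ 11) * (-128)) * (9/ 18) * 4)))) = 282624/ 2655037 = 0.11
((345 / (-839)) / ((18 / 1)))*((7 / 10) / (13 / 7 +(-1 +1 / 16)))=-4508 / 259251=-0.02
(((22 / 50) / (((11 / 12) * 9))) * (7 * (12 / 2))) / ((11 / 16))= 896 / 275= 3.26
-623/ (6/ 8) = -2492/ 3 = -830.67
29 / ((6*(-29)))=-1 / 6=-0.17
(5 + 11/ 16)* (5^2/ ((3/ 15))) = 710.94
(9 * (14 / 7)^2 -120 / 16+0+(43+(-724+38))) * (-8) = 4916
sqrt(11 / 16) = sqrt(11) / 4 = 0.83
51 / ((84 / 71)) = 1207 / 28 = 43.11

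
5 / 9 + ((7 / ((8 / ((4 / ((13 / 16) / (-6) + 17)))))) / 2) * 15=30775 / 14571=2.11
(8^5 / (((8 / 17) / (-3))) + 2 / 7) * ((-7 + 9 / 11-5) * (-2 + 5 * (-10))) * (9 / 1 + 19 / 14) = -678069221700 / 539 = -1258013398.33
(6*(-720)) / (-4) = 1080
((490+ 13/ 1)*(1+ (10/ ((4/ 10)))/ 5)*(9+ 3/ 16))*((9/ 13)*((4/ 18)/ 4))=221823/ 208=1066.46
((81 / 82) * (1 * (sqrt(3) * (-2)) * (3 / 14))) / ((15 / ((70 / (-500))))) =81 * sqrt(3) / 20500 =0.01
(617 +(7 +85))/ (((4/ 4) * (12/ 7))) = 4963/ 12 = 413.58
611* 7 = 4277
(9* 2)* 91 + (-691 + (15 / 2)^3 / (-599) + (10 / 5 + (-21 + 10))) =937.30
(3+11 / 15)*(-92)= -5152 / 15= -343.47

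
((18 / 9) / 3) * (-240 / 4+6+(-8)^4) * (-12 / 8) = -4042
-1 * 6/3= -2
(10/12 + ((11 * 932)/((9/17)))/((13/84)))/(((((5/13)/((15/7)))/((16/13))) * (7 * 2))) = 39039876/637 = 61287.09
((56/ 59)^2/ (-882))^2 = 1024/ 981506241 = 0.00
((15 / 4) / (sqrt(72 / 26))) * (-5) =-25 * sqrt(13) / 8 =-11.27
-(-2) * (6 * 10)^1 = 120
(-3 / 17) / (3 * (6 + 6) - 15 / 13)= -13 / 2567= -0.01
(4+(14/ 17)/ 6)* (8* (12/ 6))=3376/ 51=66.20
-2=-2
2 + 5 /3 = 11 /3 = 3.67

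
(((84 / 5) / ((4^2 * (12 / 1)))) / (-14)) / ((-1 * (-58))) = -1 / 9280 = -0.00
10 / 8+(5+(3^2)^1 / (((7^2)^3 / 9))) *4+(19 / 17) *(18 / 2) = 250496753 / 8000132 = 31.31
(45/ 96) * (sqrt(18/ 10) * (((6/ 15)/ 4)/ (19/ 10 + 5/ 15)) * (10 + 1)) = 297 * sqrt(5)/ 2144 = 0.31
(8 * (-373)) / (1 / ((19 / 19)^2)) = -2984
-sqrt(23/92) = -1/2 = -0.50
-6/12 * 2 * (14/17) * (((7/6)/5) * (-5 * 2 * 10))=980/51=19.22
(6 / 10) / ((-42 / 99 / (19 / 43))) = -1881 / 3010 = -0.62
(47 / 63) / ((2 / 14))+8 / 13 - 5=98 / 117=0.84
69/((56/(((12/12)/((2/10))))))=345/56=6.16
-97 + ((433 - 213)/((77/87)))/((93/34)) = -1329/217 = -6.12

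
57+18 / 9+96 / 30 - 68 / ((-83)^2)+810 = 30042589 / 34445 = 872.19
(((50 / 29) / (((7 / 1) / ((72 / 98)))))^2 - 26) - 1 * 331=-356.97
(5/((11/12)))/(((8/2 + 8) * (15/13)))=13/33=0.39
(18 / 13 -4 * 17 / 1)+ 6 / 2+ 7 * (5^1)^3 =10548 / 13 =811.38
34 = 34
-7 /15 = -0.47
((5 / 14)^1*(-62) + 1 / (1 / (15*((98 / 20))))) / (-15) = -719 / 210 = -3.42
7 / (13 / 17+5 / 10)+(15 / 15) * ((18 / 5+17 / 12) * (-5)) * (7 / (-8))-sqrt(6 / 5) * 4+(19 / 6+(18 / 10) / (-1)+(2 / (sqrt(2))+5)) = -4 * sqrt(30) / 5+sqrt(2)+698653 / 20640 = 30.88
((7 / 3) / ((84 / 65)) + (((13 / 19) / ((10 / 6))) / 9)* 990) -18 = 19811 / 684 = 28.96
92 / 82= 46 / 41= 1.12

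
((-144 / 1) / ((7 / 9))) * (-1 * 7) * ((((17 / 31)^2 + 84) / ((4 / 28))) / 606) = 122491656 / 97061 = 1262.01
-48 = -48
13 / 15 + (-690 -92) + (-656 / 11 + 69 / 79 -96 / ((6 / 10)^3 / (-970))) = 16825755856 / 39105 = 430271.21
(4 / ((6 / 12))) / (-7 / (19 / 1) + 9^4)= 38 / 31163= 0.00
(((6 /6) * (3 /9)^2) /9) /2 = 1 /162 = 0.01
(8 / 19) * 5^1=40 / 19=2.11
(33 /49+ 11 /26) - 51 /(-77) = 24649 /14014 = 1.76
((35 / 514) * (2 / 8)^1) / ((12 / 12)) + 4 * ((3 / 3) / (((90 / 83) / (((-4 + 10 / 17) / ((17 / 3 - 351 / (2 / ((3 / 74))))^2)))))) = -432363349097 / 72254347240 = -5.98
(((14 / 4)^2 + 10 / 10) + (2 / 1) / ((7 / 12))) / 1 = 467 / 28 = 16.68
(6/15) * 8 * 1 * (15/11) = 48/11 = 4.36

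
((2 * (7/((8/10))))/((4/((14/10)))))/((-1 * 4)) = -49/32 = -1.53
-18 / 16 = -9 / 8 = -1.12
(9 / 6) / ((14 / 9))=0.96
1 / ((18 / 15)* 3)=5 / 18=0.28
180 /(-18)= -10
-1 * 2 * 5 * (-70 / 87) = 700 / 87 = 8.05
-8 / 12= -0.67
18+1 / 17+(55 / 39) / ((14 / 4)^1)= 85681 / 4641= 18.46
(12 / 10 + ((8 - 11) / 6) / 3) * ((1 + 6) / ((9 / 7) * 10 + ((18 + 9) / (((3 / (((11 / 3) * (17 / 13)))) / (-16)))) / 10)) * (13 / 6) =-0.28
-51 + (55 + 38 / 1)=42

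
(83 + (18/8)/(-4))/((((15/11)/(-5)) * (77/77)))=-14509/48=-302.27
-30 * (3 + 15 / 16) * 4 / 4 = -945 / 8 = -118.12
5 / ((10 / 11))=11 / 2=5.50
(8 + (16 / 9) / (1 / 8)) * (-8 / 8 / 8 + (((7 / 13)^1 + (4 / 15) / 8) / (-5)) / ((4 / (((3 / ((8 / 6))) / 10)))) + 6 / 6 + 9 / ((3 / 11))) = 3522331 / 4680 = 752.63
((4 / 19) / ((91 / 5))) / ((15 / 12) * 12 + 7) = 10 / 19019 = 0.00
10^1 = 10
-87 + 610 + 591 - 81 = 1033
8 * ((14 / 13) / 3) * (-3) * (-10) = 1120 / 13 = 86.15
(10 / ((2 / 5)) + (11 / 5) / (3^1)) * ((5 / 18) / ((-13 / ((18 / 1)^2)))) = -2316 / 13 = -178.15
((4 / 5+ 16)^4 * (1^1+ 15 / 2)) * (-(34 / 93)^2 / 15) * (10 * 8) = -289901273088 / 600625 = -482666.01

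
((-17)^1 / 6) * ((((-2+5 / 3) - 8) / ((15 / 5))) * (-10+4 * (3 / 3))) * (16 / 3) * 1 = -251.85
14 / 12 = 7 / 6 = 1.17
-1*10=-10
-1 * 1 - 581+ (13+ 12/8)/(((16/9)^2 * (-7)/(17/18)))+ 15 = -4068693/7168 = -567.62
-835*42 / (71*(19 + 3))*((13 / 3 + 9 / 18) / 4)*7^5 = -2848870535 / 6248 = -455965.19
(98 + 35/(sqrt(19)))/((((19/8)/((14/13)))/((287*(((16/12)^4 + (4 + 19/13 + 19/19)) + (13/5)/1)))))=14479039792*sqrt(19)/4941729 + 202706557088/1300455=168644.94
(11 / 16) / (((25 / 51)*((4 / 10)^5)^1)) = 70125 / 512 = 136.96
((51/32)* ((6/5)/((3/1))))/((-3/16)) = -17/5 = -3.40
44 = 44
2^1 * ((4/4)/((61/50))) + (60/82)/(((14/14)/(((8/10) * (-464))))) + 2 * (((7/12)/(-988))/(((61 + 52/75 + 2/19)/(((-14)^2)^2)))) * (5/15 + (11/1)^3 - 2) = -1245.76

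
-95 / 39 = -2.44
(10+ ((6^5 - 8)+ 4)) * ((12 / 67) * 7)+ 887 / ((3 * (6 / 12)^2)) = 2198780 / 201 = 10939.20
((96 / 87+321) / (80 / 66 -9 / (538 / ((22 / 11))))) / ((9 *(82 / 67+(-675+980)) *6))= 1851881273 / 112057411662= 0.02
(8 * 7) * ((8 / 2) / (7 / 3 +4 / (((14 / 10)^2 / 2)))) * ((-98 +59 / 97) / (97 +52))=-311070816 / 13629179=-22.82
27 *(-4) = -108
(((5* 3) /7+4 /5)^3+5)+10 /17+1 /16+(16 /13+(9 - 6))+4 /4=5513584047 /151606000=36.37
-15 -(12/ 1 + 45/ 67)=-1854/ 67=-27.67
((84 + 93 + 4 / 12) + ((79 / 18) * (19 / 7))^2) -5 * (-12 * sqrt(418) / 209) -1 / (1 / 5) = 60 * sqrt(418) / 209 + 4988965 / 15876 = 320.12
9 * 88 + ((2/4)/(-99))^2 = 31049569/39204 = 792.00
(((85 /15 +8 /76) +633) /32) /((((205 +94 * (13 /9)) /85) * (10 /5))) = 4642275 /1864736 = 2.49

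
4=4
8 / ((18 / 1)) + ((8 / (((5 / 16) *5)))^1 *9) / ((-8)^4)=3281 / 7200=0.46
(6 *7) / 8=21 / 4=5.25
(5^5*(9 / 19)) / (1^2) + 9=28296 / 19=1489.26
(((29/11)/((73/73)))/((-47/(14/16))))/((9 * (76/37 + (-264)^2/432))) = -7511/225031488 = -0.00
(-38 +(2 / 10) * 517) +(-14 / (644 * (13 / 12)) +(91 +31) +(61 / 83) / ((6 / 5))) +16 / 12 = 46984963 / 248170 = 189.33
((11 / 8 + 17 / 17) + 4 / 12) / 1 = 65 / 24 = 2.71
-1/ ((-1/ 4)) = 4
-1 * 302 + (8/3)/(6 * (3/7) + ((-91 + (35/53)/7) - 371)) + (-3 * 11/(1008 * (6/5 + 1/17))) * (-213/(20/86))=-278.19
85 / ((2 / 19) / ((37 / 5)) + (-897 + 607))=-11951 / 40772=-0.29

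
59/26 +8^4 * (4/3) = 426161/78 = 5463.60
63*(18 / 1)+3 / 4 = 1134.75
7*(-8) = -56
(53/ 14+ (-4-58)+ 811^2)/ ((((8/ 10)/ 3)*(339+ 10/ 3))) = 414327555/ 57512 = 7204.19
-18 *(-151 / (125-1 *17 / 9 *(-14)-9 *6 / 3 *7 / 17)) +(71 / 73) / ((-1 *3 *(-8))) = 730140835 / 38608824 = 18.91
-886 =-886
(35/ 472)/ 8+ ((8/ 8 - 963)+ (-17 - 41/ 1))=-3851485/ 3776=-1019.99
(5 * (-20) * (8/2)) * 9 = -3600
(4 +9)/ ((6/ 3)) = 6.50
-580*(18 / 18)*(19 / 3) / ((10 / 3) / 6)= -6612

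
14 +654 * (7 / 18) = 805 / 3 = 268.33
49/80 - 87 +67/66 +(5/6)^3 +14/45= -401461/4752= -84.48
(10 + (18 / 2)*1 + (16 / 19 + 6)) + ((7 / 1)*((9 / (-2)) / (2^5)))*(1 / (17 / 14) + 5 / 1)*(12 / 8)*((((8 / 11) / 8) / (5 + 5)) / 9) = 25.83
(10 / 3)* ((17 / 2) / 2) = 85 / 6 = 14.17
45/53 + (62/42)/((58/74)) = 88196/32277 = 2.73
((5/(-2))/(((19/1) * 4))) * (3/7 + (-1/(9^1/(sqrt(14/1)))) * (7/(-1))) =-35 * sqrt(14)/1368-15/1064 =-0.11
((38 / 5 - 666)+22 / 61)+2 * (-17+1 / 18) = -1899343 / 2745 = -691.93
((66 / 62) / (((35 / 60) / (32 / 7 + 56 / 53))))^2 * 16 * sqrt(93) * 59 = 645391668658176 * sqrt(93) / 6481377049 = 960279.24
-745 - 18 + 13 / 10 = -7617 / 10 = -761.70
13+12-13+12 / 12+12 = 25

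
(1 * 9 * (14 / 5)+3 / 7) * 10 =1794 / 7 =256.29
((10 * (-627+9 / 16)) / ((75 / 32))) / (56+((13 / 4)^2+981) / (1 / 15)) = -213824 / 1194355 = -0.18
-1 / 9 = -0.11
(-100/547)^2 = 10000/299209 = 0.03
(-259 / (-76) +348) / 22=26707 / 1672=15.97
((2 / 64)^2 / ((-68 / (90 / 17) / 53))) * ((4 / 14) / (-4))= 2385 / 8286208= 0.00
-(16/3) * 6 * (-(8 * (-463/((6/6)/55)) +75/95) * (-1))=123861280/19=6519014.74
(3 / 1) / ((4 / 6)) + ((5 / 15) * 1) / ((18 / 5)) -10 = -146 / 27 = -5.41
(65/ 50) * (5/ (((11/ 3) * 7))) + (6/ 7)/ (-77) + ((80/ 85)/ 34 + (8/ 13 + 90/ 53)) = 554510465/ 214652438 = 2.58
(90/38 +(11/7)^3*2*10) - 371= -1896592/6517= -291.02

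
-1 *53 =-53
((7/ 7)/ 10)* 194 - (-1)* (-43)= -118/ 5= -23.60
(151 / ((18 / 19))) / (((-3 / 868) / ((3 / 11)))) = -1245146 / 99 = -12577.23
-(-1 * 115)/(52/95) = 10925/52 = 210.10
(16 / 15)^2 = 256 / 225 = 1.14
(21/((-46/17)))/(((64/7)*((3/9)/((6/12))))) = -7497/5888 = -1.27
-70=-70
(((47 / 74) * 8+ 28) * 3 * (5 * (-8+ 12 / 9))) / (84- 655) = 122400 / 21127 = 5.79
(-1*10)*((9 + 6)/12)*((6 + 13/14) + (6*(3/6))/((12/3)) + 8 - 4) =-8175/56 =-145.98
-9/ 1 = -9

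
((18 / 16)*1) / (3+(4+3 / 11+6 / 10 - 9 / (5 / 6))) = -495 / 1288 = -0.38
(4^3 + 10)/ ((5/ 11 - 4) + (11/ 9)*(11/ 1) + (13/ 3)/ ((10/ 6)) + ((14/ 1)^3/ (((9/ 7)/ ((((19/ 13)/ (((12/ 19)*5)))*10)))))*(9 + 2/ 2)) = 1428570/ 1907115493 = 0.00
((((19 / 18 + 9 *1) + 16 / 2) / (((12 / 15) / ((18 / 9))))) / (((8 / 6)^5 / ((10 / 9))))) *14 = 170625 / 1024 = 166.63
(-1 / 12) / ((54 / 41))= -41 / 648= -0.06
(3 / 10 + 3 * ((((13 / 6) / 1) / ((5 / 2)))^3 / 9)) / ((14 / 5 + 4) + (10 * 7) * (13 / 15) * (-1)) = -10469 / 1090800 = -0.01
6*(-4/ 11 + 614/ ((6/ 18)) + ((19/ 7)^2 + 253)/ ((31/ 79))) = 251151624/ 16709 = 15030.92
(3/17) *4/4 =0.18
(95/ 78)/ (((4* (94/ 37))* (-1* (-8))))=3515/ 234624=0.01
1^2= 1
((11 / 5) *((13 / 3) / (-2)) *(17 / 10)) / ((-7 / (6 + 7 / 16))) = 250393 / 33600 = 7.45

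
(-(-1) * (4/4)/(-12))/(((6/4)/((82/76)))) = -41/684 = -0.06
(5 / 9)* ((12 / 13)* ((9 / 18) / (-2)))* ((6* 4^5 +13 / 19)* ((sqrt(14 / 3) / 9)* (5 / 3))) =-315.15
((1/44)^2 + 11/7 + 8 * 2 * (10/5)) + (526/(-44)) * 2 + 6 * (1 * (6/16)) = 161443/13552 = 11.91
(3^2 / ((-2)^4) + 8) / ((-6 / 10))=-685 / 48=-14.27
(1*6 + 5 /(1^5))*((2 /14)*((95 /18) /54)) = 1045 /6804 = 0.15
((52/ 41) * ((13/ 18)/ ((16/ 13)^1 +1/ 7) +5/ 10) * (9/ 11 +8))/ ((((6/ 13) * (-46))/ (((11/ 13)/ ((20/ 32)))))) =-11641552/ 15913125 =-0.73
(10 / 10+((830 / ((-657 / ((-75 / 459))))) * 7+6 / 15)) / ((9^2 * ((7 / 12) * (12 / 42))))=2859794 / 13570335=0.21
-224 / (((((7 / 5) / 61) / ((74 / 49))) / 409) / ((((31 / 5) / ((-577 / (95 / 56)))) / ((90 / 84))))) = 8699416912 / 84819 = 102564.48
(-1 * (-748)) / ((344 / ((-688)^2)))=1029248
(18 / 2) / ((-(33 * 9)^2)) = -0.00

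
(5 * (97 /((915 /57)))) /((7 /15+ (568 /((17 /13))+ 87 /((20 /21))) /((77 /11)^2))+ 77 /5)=92113140 /81083213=1.14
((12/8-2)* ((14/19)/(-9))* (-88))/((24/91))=-7007/513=-13.66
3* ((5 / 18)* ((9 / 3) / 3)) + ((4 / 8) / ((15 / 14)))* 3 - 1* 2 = 7 / 30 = 0.23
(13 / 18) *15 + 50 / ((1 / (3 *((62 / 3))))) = 18665 / 6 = 3110.83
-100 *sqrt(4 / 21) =-200 *sqrt(21) / 21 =-43.64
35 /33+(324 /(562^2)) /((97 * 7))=1876510838 /1769279127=1.06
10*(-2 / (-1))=20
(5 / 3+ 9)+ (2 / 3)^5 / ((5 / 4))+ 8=22808 / 1215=18.77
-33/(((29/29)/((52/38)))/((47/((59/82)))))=-3306732/1121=-2949.81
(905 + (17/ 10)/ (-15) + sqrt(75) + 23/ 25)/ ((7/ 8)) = 40 * sqrt(3)/ 7 + 543484/ 525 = 1045.11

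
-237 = -237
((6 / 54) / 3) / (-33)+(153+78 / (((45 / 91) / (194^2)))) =26447574082 / 4455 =5936604.73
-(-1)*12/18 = 2/3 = 0.67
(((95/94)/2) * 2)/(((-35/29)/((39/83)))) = -21489/54614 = -0.39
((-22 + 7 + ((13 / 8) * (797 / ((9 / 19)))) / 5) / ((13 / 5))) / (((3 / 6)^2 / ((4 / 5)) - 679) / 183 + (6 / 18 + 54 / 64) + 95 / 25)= 233579980 / 1448421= 161.27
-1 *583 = -583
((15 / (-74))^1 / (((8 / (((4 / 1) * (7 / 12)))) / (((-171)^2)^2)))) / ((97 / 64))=-119705051340 / 3589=-33353316.06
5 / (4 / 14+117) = 35 / 821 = 0.04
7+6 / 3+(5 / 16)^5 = 9440309 / 1048576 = 9.00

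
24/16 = 3/2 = 1.50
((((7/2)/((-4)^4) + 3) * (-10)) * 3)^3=-12398568773625/16777216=-739012.29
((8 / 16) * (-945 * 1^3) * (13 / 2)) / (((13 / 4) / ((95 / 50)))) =-1795.50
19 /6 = 3.17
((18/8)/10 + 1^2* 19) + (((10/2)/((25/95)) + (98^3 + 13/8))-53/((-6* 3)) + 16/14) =1185957281/1260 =941235.94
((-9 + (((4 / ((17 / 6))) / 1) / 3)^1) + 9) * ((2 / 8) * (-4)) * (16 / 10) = -64 / 85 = -0.75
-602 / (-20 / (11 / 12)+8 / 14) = 28.33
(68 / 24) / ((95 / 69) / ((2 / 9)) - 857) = -391 / 117411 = -0.00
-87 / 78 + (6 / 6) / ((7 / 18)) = 265 / 182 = 1.46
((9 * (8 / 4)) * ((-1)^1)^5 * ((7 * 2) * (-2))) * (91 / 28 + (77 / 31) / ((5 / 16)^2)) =11204298 / 775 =14457.16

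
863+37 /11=9530 /11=866.36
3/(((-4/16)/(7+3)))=-120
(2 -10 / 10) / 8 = 1 / 8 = 0.12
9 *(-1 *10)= -90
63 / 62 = 1.02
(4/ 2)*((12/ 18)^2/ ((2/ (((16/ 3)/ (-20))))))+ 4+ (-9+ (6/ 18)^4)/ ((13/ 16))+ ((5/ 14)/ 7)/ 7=-1992863/ 277830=-7.17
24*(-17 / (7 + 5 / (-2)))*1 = -90.67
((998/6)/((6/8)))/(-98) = -998/441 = -2.26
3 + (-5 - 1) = -3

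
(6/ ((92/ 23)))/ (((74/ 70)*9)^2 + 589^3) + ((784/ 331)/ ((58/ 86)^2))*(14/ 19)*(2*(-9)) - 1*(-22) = -47.07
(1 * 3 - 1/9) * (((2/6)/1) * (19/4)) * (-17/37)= -4199/1998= -2.10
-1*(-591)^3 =206425071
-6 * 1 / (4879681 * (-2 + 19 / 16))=0.00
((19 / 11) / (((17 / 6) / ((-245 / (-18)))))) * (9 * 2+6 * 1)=37240 / 187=199.14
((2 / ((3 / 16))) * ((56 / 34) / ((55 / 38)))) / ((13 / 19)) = 646912 / 36465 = 17.74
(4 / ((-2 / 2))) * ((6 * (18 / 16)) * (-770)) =20790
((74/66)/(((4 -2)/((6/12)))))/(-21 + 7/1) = -37/1848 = -0.02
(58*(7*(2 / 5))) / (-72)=-203 / 90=-2.26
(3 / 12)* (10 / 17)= 5 / 34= 0.15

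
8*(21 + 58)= 632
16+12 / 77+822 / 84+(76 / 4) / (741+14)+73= 11506861 / 116270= 98.97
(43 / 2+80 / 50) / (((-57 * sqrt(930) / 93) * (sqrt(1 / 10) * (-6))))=0.65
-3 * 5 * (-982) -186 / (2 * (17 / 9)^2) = 4249437 / 289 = 14703.93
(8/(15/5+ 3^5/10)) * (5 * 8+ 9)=560/39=14.36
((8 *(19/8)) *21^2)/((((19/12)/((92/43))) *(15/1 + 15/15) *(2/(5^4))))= 19018125/86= 221140.99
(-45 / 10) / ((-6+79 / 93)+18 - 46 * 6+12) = 837 / 46714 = 0.02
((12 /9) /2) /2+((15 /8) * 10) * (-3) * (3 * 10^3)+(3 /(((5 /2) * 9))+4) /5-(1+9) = -4218971 /25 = -168758.84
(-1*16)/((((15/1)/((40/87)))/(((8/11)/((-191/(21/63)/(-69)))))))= -23552/548361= -0.04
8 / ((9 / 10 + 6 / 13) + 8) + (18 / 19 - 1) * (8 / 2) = 14892 / 23123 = 0.64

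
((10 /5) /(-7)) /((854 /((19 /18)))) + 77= 4142735 /53802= 77.00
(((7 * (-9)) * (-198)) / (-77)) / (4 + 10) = -81 / 7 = -11.57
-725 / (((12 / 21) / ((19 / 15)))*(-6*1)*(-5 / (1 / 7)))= -551 / 72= -7.65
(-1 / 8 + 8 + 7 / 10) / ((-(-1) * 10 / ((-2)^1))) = -343 / 200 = -1.72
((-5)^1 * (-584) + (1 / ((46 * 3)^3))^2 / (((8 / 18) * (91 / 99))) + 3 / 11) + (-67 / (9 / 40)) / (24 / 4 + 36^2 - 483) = 8972127061594117441 / 3072741866498304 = 2919.91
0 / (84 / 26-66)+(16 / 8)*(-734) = -1468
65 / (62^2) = 65 / 3844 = 0.02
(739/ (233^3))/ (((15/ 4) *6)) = 1478/ 569220165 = 0.00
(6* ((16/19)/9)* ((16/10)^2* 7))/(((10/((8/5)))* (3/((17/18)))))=487424/961875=0.51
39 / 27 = 13 / 9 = 1.44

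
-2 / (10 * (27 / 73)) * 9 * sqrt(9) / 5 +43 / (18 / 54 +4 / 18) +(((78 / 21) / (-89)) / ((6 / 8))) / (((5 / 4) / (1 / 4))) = 3479558 / 46725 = 74.47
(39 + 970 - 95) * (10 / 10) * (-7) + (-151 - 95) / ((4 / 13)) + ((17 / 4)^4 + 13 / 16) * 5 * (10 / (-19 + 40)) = -17253655 / 2688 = -6418.77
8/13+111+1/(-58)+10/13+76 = 142029/754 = 188.37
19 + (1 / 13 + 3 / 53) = 13183 / 689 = 19.13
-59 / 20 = -2.95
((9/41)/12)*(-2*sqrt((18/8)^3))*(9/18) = -81/1312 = -0.06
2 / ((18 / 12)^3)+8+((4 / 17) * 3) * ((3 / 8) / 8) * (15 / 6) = 127423 / 14688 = 8.68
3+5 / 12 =41 / 12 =3.42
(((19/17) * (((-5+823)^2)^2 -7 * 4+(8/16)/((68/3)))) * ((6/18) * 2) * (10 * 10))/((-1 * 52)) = -9641053168894075/15028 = -641539337828.99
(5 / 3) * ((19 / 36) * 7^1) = 6.16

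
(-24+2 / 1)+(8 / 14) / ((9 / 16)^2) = -11450 / 567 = -20.19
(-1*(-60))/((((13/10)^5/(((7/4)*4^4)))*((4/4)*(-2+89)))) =896000000/10767497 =83.21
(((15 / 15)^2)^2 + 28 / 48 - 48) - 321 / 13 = -11093 / 156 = -71.11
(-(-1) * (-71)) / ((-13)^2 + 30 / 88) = -3124 / 7451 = -0.42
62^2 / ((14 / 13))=24986 / 7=3569.43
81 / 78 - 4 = -2.96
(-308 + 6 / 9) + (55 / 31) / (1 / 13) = -26437 / 93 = -284.27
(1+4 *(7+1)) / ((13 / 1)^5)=33 / 371293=0.00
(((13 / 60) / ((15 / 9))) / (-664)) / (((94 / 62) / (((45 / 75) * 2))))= -1209 / 7802000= -0.00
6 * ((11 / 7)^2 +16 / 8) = 1314 / 49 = 26.82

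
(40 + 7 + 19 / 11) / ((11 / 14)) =7504 / 121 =62.02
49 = 49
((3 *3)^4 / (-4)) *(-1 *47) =308367 / 4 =77091.75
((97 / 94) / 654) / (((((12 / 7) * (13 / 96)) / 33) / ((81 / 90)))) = 67221 / 332995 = 0.20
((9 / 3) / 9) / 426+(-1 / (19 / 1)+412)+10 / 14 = 70141885 / 169974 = 412.66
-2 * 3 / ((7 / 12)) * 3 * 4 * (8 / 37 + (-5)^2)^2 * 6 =-4512614976 / 9583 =-470897.94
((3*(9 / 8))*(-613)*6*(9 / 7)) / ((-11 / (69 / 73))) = 30834513 / 22484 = 1371.40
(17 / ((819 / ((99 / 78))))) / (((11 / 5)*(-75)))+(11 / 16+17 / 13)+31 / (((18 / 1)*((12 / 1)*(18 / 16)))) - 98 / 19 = -1326278743 / 436952880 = -3.04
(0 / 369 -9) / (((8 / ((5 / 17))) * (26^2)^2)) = -45 / 62148736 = -0.00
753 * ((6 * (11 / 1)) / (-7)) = -49698 / 7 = -7099.71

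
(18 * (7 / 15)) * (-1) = -8.40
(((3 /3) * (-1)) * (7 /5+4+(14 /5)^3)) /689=-263 /6625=-0.04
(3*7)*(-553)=-11613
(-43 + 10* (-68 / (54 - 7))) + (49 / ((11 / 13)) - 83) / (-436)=-3235256 / 56353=-57.41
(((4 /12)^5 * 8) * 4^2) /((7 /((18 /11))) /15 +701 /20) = 2560 /171729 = 0.01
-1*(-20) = 20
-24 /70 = -12 /35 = -0.34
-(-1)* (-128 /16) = -8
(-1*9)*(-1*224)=2016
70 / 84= 5 / 6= 0.83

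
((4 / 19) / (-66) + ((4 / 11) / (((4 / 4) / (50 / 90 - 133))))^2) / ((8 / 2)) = 215971031 / 372438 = 579.88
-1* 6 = -6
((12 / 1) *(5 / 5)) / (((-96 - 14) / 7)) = -42 / 55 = -0.76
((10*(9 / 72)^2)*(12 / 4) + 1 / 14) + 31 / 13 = 8517 / 2912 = 2.92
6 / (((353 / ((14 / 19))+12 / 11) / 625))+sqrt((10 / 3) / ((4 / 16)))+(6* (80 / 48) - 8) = 2* sqrt(30) / 3+145078 / 14789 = 13.46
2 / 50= 1 / 25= 0.04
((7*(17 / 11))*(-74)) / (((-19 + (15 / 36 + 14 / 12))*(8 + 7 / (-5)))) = 176120 / 25289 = 6.96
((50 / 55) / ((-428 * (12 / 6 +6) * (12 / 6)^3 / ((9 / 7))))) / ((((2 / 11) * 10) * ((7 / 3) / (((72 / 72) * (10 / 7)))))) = -0.00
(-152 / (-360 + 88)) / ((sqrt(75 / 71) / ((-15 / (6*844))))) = -19*sqrt(213) / 172176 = -0.00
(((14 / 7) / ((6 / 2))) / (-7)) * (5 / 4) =-5 / 42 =-0.12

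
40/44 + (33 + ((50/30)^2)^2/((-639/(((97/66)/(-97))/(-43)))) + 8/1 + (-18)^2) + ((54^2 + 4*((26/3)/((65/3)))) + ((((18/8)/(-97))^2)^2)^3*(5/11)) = 14036447526019726428802755839663032810628663/4274831333060867912535278352910390394880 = 3283.51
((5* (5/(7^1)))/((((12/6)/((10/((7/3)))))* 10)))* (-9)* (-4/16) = 675/392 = 1.72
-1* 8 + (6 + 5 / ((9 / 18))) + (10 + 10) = 28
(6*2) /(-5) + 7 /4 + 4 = 67 /20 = 3.35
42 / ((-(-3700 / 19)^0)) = -42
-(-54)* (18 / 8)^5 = 3113.91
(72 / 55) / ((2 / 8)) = 5.24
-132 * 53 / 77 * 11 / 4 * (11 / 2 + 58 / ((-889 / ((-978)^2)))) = 194038196385 / 12446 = 15590406.27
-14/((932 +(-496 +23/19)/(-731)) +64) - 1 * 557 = -453568183/814285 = -557.01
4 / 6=2 / 3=0.67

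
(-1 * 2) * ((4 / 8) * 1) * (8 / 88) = -1 / 11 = -0.09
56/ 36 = 14/ 9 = 1.56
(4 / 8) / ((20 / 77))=1.92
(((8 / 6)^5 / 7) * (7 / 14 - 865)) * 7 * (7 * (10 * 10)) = -619673600 / 243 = -2550097.12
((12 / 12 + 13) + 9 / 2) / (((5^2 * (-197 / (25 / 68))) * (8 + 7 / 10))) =-185 / 1165452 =-0.00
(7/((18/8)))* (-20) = -560/9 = -62.22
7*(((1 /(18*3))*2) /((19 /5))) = 35 /513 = 0.07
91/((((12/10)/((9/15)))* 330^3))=0.00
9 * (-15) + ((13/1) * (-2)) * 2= -187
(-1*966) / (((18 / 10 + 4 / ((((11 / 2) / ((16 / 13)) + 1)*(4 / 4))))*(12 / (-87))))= 2451225 / 886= 2766.62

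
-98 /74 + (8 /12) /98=-7166 /5439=-1.32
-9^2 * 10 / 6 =-135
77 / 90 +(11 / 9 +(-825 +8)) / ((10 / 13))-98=-104189 / 90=-1157.66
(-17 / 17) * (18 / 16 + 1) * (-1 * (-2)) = -17 / 4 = -4.25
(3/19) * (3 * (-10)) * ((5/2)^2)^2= -28125/152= -185.03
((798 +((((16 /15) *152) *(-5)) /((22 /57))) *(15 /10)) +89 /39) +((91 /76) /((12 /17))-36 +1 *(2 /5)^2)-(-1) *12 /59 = -458634014849 /192363600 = -2384.20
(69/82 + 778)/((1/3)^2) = 574785/82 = 7009.57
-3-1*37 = -40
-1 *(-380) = 380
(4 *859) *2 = 6872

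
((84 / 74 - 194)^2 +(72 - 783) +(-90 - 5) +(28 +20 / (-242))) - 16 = 6030083020 / 165649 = 36402.77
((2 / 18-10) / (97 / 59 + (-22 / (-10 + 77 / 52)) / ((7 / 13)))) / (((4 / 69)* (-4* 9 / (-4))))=-374517073 / 127250460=-2.94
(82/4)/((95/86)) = 18.56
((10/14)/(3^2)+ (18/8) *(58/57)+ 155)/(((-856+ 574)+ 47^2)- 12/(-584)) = 27502093/336769965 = 0.08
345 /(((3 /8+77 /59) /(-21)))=-3419640 /793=-4312.28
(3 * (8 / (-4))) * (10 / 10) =-6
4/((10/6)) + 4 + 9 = 77/5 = 15.40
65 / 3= 21.67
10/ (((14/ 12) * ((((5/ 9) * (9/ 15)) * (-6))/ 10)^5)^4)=1235961914062500000/ 2401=514769643507913.37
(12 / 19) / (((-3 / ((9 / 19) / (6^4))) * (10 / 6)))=-1 / 21660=-0.00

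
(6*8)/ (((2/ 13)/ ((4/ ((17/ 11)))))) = 13728/ 17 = 807.53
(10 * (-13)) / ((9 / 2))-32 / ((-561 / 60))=-25.47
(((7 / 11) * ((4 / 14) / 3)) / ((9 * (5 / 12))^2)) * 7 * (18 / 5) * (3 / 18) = 224 / 12375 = 0.02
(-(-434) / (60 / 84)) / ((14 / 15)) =651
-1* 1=-1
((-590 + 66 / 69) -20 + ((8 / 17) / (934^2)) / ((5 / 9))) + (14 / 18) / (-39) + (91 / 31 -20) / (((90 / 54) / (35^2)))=-61013235168439976 / 4639266629595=-13151.48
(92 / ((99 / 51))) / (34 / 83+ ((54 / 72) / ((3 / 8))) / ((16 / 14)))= 519248 / 23661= 21.95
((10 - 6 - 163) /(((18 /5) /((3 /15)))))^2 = 2809 /36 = 78.03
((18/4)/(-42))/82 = -3/2296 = -0.00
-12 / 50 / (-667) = 6 / 16675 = 0.00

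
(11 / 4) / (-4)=-11 / 16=-0.69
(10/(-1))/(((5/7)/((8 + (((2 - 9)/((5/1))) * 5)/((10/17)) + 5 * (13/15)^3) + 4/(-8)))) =10822/675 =16.03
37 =37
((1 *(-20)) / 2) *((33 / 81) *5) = -550 / 27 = -20.37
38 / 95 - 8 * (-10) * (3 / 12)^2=27 / 5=5.40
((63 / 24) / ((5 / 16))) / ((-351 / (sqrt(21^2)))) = -98 / 195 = -0.50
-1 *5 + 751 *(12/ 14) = 4471/ 7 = 638.71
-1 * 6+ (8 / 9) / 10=-266 / 45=-5.91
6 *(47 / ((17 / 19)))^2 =4784694 / 289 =16556.03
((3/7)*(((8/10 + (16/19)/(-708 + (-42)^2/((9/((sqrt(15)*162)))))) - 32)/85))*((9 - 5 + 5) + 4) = -12139459460024/5936044039975 + 19656*sqrt(15)/169601258285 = -2.05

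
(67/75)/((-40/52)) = -1.16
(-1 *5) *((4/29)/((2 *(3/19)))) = -190/87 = -2.18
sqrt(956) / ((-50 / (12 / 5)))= -12 * sqrt(239) / 125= -1.48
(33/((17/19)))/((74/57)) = 35739/1258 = 28.41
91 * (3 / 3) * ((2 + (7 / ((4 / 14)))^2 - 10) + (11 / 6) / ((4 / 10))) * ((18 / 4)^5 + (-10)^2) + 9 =105651800.04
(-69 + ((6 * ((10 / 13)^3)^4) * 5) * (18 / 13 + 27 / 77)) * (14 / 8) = -1557065441324640189 / 13326504690059132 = -116.84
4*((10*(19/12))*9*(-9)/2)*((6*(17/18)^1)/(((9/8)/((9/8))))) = -14535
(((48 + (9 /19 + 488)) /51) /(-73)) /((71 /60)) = -0.12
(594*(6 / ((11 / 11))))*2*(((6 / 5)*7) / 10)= 149688 / 25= 5987.52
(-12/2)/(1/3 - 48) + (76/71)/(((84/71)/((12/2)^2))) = 32.70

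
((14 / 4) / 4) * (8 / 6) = 7 / 6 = 1.17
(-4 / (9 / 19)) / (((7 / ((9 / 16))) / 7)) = -19 / 4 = -4.75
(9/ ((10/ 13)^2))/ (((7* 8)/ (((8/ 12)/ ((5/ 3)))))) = 1521/ 14000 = 0.11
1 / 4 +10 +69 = 317 / 4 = 79.25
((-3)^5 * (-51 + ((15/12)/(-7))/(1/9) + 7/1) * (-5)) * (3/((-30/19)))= 5895909/56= 105284.09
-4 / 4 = -1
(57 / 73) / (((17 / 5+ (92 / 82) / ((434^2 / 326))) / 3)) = 1650704895 / 2397303794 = 0.69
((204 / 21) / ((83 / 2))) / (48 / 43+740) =1462 / 4628827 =0.00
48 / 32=1.50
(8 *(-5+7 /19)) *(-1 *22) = 15488 /19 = 815.16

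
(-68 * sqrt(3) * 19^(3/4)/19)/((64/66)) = -561 * 19^(3/4) * sqrt(3)/152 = -58.18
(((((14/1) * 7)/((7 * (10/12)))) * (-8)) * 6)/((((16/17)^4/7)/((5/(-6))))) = 12277587/2048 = 5994.92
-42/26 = -1.62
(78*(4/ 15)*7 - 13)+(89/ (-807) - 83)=199691/ 4035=49.49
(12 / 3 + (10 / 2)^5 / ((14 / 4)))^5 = 580251613474308.94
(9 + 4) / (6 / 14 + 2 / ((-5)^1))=455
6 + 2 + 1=9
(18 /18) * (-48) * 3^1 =-144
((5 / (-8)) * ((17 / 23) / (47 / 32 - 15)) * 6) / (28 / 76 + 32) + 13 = 5310731 / 408319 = 13.01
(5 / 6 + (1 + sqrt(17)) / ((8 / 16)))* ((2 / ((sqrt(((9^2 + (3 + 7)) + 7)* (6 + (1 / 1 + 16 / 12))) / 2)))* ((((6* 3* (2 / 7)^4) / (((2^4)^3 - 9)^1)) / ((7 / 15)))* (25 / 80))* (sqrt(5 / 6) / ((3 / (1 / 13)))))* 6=3060* sqrt(5) / 6250809019 + 2160* sqrt(85) / 6250809019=0.00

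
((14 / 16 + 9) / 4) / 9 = 79 / 288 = 0.27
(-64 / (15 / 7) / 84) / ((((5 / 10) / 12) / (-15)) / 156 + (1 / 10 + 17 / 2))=-19968 / 482975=-0.04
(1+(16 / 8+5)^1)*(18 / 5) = 144 / 5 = 28.80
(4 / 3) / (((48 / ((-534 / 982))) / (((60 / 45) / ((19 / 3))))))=-89 / 27987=-0.00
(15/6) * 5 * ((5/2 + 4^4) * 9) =116325/4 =29081.25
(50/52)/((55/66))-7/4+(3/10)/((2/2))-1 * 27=-7097/260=-27.30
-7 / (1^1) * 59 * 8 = -3304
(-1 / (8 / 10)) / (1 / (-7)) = 35 / 4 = 8.75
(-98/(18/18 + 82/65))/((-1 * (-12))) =-65/18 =-3.61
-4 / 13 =-0.31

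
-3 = -3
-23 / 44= -0.52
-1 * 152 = -152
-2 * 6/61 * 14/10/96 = -7/2440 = -0.00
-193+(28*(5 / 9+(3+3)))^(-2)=-526716991 / 2729104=-193.00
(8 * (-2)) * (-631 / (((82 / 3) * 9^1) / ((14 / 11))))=70672 / 1353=52.23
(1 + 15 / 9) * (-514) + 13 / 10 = -41081 / 30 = -1369.37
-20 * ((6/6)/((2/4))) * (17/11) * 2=-1360/11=-123.64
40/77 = 0.52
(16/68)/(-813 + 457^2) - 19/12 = -16798895/10609836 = -1.58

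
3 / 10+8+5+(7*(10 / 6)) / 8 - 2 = 1531 / 120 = 12.76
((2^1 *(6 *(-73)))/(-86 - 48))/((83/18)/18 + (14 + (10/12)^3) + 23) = 283824/1642639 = 0.17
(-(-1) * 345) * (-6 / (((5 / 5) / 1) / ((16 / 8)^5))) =-66240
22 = 22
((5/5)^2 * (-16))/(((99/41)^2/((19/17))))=-511024/166617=-3.07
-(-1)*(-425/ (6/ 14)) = -2975/ 3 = -991.67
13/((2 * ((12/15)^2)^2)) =8125/512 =15.87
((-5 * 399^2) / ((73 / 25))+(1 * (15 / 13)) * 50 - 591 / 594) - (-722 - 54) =-51066456251 / 187902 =-271771.75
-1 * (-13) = 13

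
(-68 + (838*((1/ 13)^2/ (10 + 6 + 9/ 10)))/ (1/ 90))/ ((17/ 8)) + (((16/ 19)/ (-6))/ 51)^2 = -19.57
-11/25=-0.44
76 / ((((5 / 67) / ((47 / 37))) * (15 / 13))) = 3111212 / 2775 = 1121.16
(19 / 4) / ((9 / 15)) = 95 / 12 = 7.92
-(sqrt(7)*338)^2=-799708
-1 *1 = -1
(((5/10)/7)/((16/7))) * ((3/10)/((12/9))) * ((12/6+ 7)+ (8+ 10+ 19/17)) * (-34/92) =-2151/29440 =-0.07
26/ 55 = 0.47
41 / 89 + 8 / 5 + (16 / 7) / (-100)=31739 / 15575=2.04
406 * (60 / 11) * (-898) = -21875280 / 11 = -1988661.82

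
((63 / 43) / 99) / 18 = 7 / 8514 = 0.00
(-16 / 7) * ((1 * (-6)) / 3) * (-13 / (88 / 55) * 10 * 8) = -20800 / 7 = -2971.43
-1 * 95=-95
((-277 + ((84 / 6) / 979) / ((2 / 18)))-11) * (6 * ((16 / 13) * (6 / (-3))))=54110592 / 12727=4251.64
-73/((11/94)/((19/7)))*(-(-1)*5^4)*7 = -81486250/11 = -7407840.91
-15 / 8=-1.88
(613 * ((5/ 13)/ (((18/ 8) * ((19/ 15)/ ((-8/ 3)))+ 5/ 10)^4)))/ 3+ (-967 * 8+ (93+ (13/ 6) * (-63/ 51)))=-6894.61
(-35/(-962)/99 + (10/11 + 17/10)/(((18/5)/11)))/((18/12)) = 1518587/285714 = 5.32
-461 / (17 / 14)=-6454 / 17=-379.65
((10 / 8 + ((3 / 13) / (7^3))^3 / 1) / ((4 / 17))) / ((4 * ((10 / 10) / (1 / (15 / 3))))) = 7535834341051 / 28370199865280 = 0.27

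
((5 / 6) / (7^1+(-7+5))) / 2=1 / 12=0.08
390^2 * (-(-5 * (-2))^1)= -1521000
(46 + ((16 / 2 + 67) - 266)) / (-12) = 145 / 12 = 12.08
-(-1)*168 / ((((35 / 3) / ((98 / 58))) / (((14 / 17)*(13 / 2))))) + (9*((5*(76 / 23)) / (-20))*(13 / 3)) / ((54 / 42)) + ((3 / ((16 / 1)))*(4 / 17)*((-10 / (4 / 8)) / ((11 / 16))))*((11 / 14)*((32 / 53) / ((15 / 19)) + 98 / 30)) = 6380783117 / 63101535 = 101.12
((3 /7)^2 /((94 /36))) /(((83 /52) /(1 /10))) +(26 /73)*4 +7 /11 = 1585140211 /767463235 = 2.07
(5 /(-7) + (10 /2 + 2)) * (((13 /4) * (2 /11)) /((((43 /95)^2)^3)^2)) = 14049362279228561035156250 /279717415580838034807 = 50226.98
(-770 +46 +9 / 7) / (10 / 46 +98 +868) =-116357 / 155561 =-0.75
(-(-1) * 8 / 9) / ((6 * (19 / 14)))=56 / 513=0.11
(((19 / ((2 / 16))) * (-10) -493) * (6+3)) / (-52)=18117 / 52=348.40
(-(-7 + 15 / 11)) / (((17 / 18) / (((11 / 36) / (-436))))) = -31 / 7412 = -0.00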